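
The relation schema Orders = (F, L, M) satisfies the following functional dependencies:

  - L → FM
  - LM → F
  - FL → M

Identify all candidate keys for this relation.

(L)

Attribute L never appears on the right-hand side of any dependency, so L must belong to every candidate key.
{L}⁺ = {F, L, M}, which is all of the schema, so {L} is the only candidate key.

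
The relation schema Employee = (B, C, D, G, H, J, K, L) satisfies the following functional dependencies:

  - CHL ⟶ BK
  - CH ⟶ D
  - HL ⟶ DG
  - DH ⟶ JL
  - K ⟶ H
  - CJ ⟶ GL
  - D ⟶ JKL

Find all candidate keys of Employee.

Attribute C never appears on the right-hand side of any dependency, so C must belong to every candidate key.
{C}⁺ = {C}, which is not all of the schema, so we must add further attributes.
{C, D}⁺: D→JKL adds J, K, L; K→H adds H; CJ→GL adds G; CHL→BK adds B → {B, C, D, G, H, J, K, L}. Minimal: {D}⁺ = {D, G, H, J, K, L}; {C}⁺ = {C} — none reach the full schema.
{C, H}⁺: CH→D adds D; DH→JL adds J, L; CJ→GL adds G; D→JKL adds K; CHL→BK adds B → {B, C, D, G, H, J, K, L}. Minimal: {H}⁺ = {H}; {C}⁺ = {C} — none reach the full schema.
{C, K}⁺: K→H adds H; CH→D adds D; DH→JL adds J, L; CJ→GL adds G; CHL→BK adds B → {B, C, D, G, H, J, K, L}. Minimal: {K}⁺ = {H, K}; {C}⁺ = {C} — none reach the full schema.
Any other superkey contains one of these as a subset, so there are no further candidate keys.

(C, D), (C, H), (C, K)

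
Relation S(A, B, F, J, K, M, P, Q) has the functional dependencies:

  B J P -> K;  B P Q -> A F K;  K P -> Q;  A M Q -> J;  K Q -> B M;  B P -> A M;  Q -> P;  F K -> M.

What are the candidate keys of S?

{B, Q}⁺: Q→P adds P; BPQ→AFK adds A, F, K; KQ→BM adds M; AMQ→J adds J → {A, B, F, J, K, M, P, Q}. Minimal: {Q}⁺ = {P, Q}; {B}⁺ = {B} — none reach the full schema.
{K, P}⁺: KP→Q adds Q; KQ→BM adds B, M; BP→AM adds A; BPQ→AFK adds F; AMQ→J adds J → {A, B, F, J, K, M, P, Q}. Minimal: {P}⁺ = {P}; {K}⁺ = {K} — none reach the full schema.
{K, Q}⁺: KQ→BM adds B, M; Q→P adds P; BPQ→AFK adds A, F; AMQ→J adds J → {A, B, F, J, K, M, P, Q}. Minimal: {Q}⁺ = {P, Q}; {K}⁺ = {K} — none reach the full schema.
{B, J, P}⁺: BJP→K adds K; KP→Q adds Q; KQ→BM adds M; BP→AM adds A; BPQ→AFK adds F → {A, B, F, J, K, M, P, Q}. Minimal: {J, P}⁺ = {J, P}; {B, P}⁺ = {A, B, M, P}; {B, J}⁺ = {B, J} — none reach the full schema.
Any other superkey contains one of these as a subset, so there are no further candidate keys.

BQ, KP, KQ, BJP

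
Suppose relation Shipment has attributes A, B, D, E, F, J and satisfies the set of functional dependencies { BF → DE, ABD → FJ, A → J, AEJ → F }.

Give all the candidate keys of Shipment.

Attributes A, B never appear on any right-hand side, so every candidate key must contain {A, B}.
{A, B}⁺ = {A, B, J}, which is not all of the schema, so we must add further attributes.
{A, B, D}⁺: ABD→FJ adds F, J; BF→DE adds E → {A, B, D, E, F, J}. Minimal: {B, D}⁺ = {B, D}; {A, D}⁺ = {A, D, J}; {A, B}⁺ = {A, B, J} — none reach the full schema.
{A, B, E}⁺: A→J adds J; AEJ→F adds F; BF→DE adds D → {A, B, D, E, F, J}. Minimal: {B, E}⁺ = {B, E}; {A, E}⁺ = {A, E, F, J}; {A, B}⁺ = {A, B, J} — none reach the full schema.
{A, B, F}⁺: BF→DE adds D, E; ABD→FJ adds J → {A, B, D, E, F, J}. Minimal: {B, F}⁺ = {B, D, E, F}; {A, F}⁺ = {A, F, J}; {A, B}⁺ = {A, B, J} — none reach the full schema.
Any other superkey contains one of these as a subset, so there are no further candidate keys.

{A, B, D}, {A, B, E}, {A, B, F}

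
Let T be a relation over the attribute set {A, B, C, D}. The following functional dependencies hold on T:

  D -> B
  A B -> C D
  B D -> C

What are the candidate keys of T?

{A, B}⁺: AB→CD adds C, D → {A, B, C, D}.
{A, D}⁺: D→B adds B; AB→CD adds C → {A, B, C, D}.
Any other superkey contains one of these as a subset, so there are no further candidate keys.

(A, B), (A, D)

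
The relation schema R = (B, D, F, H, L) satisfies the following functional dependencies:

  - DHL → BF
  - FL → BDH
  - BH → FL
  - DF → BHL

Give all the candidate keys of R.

BH, DF, FL, DHL

{B, H}⁺: BH→FL adds F, L; FL→BDH adds D → {B, D, F, H, L}. Minimal: {H}⁺ = {H}; {B}⁺ = {B} — none reach the full schema.
{D, F}⁺: DF→BHL adds B, H, L → {B, D, F, H, L}. Minimal: {F}⁺ = {F}; {D}⁺ = {D} — none reach the full schema.
{F, L}⁺: FL→BDH adds B, D, H → {B, D, F, H, L}. Minimal: {L}⁺ = {L}; {F}⁺ = {F} — none reach the full schema.
{D, H, L}⁺: DHL→BF adds B, F → {B, D, F, H, L}. Minimal: {H, L}⁺ = {H, L}; {D, L}⁺ = {D, L}; {D, H}⁺ = {D, H} — none reach the full schema.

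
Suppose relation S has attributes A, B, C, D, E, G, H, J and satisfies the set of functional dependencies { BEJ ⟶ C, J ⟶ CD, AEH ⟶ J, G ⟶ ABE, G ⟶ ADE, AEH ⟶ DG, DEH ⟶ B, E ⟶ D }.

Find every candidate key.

{G, H}; {A, E, H}

Attribute H never appears on the right-hand side of any dependency, so H must belong to every candidate key.
{H}⁺ = {H}, which is not all of the schema, so we must add further attributes.
{G, H}⁺: G→ABE adds A, B, E; G→ADE adds D; AEH→J adds J; BEJ→C adds C → {A, B, C, D, E, G, H, J}.
{A, E, H}⁺: AEH→J adds J; AEH→DG adds D, G; DEH→B adds B; BEJ→C adds C → {A, B, C, D, E, G, H, J}.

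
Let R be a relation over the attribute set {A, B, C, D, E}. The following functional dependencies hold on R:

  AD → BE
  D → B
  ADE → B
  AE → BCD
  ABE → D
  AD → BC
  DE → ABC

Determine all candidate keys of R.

AD, AE, DE

{A, D}⁺: AD→BE adds B, E; AE→BCD adds C → {A, B, C, D, E}.
{A, E}⁺: AE→BCD adds B, C, D → {A, B, C, D, E}.
{D, E}⁺: D→B adds B; DE→ABC adds A, C → {A, B, C, D, E}.
Any other superkey contains one of these as a subset, so there are no further candidate keys.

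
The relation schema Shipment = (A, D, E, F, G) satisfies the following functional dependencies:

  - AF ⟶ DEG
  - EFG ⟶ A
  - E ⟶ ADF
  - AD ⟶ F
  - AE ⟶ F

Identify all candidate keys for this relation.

{E}⁺: E→ADF adds A, D, F; AF→DEG adds G → {A, D, E, F, G}.
{A, D}⁺: AD→F adds F; AF→DEG adds E, G → {A, D, E, F, G}.
{A, F}⁺: AF→DEG adds D, E, G → {A, D, E, F, G}.
Any other superkey contains one of these as a subset, so there are no further candidate keys.

{E}, {A, D}, {A, F}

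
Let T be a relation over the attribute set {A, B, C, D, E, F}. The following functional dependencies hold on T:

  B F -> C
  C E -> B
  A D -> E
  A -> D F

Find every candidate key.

{A, B}⁺: A→DF adds D, F; BF→C adds C; AD→E adds E → {A, B, C, D, E, F}. Minimal: {B}⁺ = {B}; {A}⁺ = {A, D, E, F} — none reach the full schema.
{A, C}⁺: A→DF adds D, F; AD→E adds E; CE→B adds B → {A, B, C, D, E, F}. Minimal: {C}⁺ = {C}; {A}⁺ = {A, D, E, F} — none reach the full schema.

(A, B), (A, C)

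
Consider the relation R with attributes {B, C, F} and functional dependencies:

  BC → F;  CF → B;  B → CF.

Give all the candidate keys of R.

{B}, {C, F}

{B}⁺: B→CF adds C, F → {B, C, F}.
{C, F}⁺: CF→B adds B → {B, C, F}. Minimal: {F}⁺ = {F}; {C}⁺ = {C} — none reach the full schema.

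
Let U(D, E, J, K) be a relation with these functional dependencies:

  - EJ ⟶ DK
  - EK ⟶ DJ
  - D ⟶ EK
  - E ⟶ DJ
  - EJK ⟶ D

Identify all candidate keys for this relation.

{D}⁺: D→EK adds E, K; E→DJ adds J → {D, E, J, K}.
{E}⁺: E→DJ adds D, J; EJ→DK adds K → {D, E, J, K}.
Any other superkey contains one of these as a subset, so there are no further candidate keys.

D, E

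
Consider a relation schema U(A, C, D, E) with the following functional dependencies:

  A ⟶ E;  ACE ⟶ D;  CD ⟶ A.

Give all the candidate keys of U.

(A, C); (C, D)

Attribute C never appears on the right-hand side of any dependency, so C must belong to every candidate key.
{C}⁺ = {C}, which is not all of the schema, so we must add further attributes.
{A, C}⁺: A→E adds E; ACE→D adds D → {A, C, D, E}. Minimal: {C}⁺ = {C}; {A}⁺ = {A, E} — none reach the full schema.
{C, D}⁺: CD→A adds A; A→E adds E → {A, C, D, E}. Minimal: {D}⁺ = {D}; {C}⁺ = {C} — none reach the full schema.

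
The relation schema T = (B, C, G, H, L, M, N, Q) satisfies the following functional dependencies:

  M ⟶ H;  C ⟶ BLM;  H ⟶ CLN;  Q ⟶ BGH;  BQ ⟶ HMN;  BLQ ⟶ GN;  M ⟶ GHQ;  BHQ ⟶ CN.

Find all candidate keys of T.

{C}⁺: C→BLM adds B, L, M; M→GHQ adds G, H, Q; BHQ→CN adds N → {B, C, G, H, L, M, N, Q}.
{H}⁺: H→CLN adds C, L, N; C→BLM adds B, M; M→GHQ adds G, Q → {B, C, G, H, L, M, N, Q}.
{M}⁺: M→H adds H; H→CLN adds C, L, N; M→GHQ adds G, Q; C→BLM adds B → {B, C, G, H, L, M, N, Q}.
{Q}⁺: Q→BGH adds B, G, H; BQ→HMN adds M, N; BHQ→CN adds C; C→BLM adds L → {B, C, G, H, L, M, N, Q}.
Any other superkey contains one of these as a subset, so there are no further candidate keys.

(C); (H); (M); (Q)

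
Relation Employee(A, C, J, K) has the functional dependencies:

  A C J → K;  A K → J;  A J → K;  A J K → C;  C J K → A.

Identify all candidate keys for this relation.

{A, J}⁺: AJ→K adds K; AJK→C adds C → {A, C, J, K}. Minimal: {J}⁺ = {J}; {A}⁺ = {A} — none reach the full schema.
{A, K}⁺: AK→J adds J; AJK→C adds C → {A, C, J, K}. Minimal: {K}⁺ = {K}; {A}⁺ = {A} — none reach the full schema.
{C, J, K}⁺: CJK→A adds A → {A, C, J, K}. Minimal: {J, K}⁺ = {J, K}; {C, K}⁺ = {C, K}; {C, J}⁺ = {C, J} — none reach the full schema.
Any other superkey contains one of these as a subset, so there are no further candidate keys.

{A, J}, {A, K}, {C, J, K}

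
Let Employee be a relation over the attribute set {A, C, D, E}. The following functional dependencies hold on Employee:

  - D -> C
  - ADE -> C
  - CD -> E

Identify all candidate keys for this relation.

Attributes A, D never appear on any right-hand side, so every candidate key must contain {A, D}.
{A, D}⁺ = {A, C, D, E}, which is all of the schema, so {A, D} is the only candidate key.

AD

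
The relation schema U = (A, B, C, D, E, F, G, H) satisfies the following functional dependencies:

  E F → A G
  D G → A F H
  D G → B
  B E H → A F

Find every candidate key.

CDEF; CDEG; BCDEH

Attributes C, D, E never appear on any right-hand side, so every candidate key must contain {C, D, E}.
{C, D, E}⁺ = {C, D, E}, which is not all of the schema, so we must add further attributes.
{C, D, E, F}⁺: EF→AG adds A, G; DG→AFH adds H; DG→B adds B → {A, B, C, D, E, F, G, H}. Minimal: {D, E, F}⁺ = {A, B, D, E, F, G, H}; {C, E, F}⁺ = {A, C, E, F, G}; {C, D, F}⁺ = {C, D, F}; … — none reach the full schema.
{C, D, E, G}⁺: DG→AFH adds A, F, H; DG→B adds B → {A, B, C, D, E, F, G, H}. Minimal: {D, E, G}⁺ = {A, B, D, E, F, G, H}; {C, E, G}⁺ = {C, E, G}; {C, D, G}⁺ = {A, B, C, D, F, G, H}; … — none reach the full schema.
{B, C, D, E, H}⁺: BEH→AF adds A, F; EF→AG adds G → {A, B, C, D, E, F, G, H}. Minimal: {C, D, E, H}⁺ = {C, D, E, H}; {B, D, E, H}⁺ = {A, B, D, E, F, G, H}; {B, C, E, H}⁺ = {A, B, C, E, F, G, H}; … — none reach the full schema.
Any other superkey contains one of these as a subset, so there are no further candidate keys.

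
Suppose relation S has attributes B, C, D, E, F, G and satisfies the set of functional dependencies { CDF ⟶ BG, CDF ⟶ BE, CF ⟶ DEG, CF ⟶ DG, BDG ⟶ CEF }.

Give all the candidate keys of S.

{C, F}⁺: CF→DEG adds D, E, G; CDF→BG adds B → {B, C, D, E, F, G}.
{B, D, G}⁺: BDG→CEF adds C, E, F → {B, C, D, E, F, G}.
Any other superkey contains one of these as a subset, so there are no further candidate keys.

{C, F}, {B, D, G}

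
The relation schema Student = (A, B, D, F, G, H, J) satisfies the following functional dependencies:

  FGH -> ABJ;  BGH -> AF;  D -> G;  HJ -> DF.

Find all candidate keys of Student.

{H, J}⁺: HJ→DF adds D, F; D→G adds G; FGH→ABJ adds A, B → {A, B, D, F, G, H, J}. Minimal: {J}⁺ = {J}; {H}⁺ = {H} — none reach the full schema.
{B, D, H}⁺: D→G adds G; BGH→AF adds A, F; FGH→ABJ adds J → {A, B, D, F, G, H, J}. Minimal: {D, H}⁺ = {D, G, H}; {B, H}⁺ = {B, H}; {B, D}⁺ = {B, D, G} — none reach the full schema.
{B, G, H}⁺: BGH→AF adds A, F; FGH→ABJ adds J; HJ→DF adds D → {A, B, D, F, G, H, J}. Minimal: {G, H}⁺ = {G, H}; {B, H}⁺ = {B, H}; {B, G}⁺ = {B, G} — none reach the full schema.
{D, F, H}⁺: D→G adds G; FGH→ABJ adds A, B, J → {A, B, D, F, G, H, J}. Minimal: {F, H}⁺ = {F, H}; {D, H}⁺ = {D, G, H}; {D, F}⁺ = {D, F, G} — none reach the full schema.
{F, G, H}⁺: FGH→ABJ adds A, B, J; HJ→DF adds D → {A, B, D, F, G, H, J}. Minimal: {G, H}⁺ = {G, H}; {F, H}⁺ = {F, H}; {F, G}⁺ = {F, G} — none reach the full schema.

{H, J}, {B, D, H}, {B, G, H}, {D, F, H}, {F, G, H}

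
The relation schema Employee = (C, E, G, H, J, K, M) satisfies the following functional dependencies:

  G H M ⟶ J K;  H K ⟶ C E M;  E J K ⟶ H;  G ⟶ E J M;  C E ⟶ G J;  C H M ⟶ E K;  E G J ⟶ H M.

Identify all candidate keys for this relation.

(G), (C, E), (H, K), (C, H, M), (E, J, K)

{G}⁺: G→EJM adds E, J, M; EGJ→HM adds H; GHM→JK adds K; HK→CEM adds C → {C, E, G, H, J, K, M}.
{C, E}⁺: CE→GJ adds G, J; EGJ→HM adds H, M; GHM→JK adds K → {C, E, G, H, J, K, M}. Minimal: {E}⁺ = {E}; {C}⁺ = {C} — none reach the full schema.
{H, K}⁺: HK→CEM adds C, E, M; CE→GJ adds G, J → {C, E, G, H, J, K, M}. Minimal: {K}⁺ = {K}; {H}⁺ = {H} — none reach the full schema.
{C, H, M}⁺: CHM→EK adds E, K; CE→GJ adds G, J → {C, E, G, H, J, K, M}. Minimal: {H, M}⁺ = {H, M}; {C, M}⁺ = {C, M}; {C, H}⁺ = {C, H} — none reach the full schema.
{E, J, K}⁺: EJK→H adds H; HK→CEM adds C, M; CE→GJ adds G → {C, E, G, H, J, K, M}. Minimal: {J, K}⁺ = {J, K}; {E, K}⁺ = {E, K}; {E, J}⁺ = {E, J} — none reach the full schema.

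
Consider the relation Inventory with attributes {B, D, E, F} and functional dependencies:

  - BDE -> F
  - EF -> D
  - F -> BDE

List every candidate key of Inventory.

{F}⁺: F→BDE adds B, D, E → {B, D, E, F}.
{B, D, E}⁺: BDE→F adds F → {B, D, E, F}.
Any other superkey contains one of these as a subset, so there are no further candidate keys.

(F), (B, D, E)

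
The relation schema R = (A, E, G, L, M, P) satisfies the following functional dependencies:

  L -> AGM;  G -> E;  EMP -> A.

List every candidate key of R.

Attributes L, P never appear on any right-hand side, so every candidate key must contain {L, P}.
{L, P}⁺ = {A, E, G, L, M, P}, which is all of the schema, so {L, P} is the only candidate key.

{L, P}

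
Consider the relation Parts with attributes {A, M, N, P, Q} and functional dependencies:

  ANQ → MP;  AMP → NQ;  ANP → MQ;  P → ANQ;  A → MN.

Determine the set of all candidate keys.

(P); (A, Q)

{P}⁺: P→ANQ adds A, N, Q; A→MN adds M → {A, M, N, P, Q}.
{A, Q}⁺: A→MN adds M, N; ANQ→MP adds P → {A, M, N, P, Q}. Minimal: {Q}⁺ = {Q}; {A}⁺ = {A, M, N} — none reach the full schema.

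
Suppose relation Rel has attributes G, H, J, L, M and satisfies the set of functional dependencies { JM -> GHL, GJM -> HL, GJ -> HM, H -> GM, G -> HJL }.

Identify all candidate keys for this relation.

{G}⁺: G→HJL adds H, J, L; GJ→HM adds M → {G, H, J, L, M}.
{H}⁺: H→GM adds G, M; G→HJL adds J, L → {G, H, J, L, M}.
{J, M}⁺: JM→GHL adds G, H, L → {G, H, J, L, M}. Minimal: {M}⁺ = {M}; {J}⁺ = {J} — none reach the full schema.

{G}, {H}, {J, M}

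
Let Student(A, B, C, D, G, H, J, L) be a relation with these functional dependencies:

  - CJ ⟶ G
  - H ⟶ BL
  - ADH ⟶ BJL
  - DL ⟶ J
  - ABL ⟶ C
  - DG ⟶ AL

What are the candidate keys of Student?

(A, D, H), (C, D, H), (D, G, H)

Attributes D, H never appear on any right-hand side, so every candidate key must contain {D, H}.
{D, H}⁺ = {B, D, H, J, L}, which is not all of the schema, so we must add further attributes.
{A, D, H}⁺: H→BL adds B, L; ADH→BJL adds J; ABL→C adds C; CJ→G adds G → {A, B, C, D, G, H, J, L}. Minimal: {D, H}⁺ = {B, D, H, J, L}; {A, H}⁺ = {A, B, C, H, L}; {A, D}⁺ = {A, D} — none reach the full schema.
{C, D, H}⁺: H→BL adds B, L; DL→J adds J; CJ→G adds G; DG→AL adds A → {A, B, C, D, G, H, J, L}. Minimal: {D, H}⁺ = {B, D, H, J, L}; {C, H}⁺ = {B, C, H, L}; {C, D}⁺ = {C, D} — none reach the full schema.
{D, G, H}⁺: H→BL adds B, L; DL→J adds J; DG→AL adds A; ABL→C adds C → {A, B, C, D, G, H, J, L}. Minimal: {G, H}⁺ = {B, G, H, L}; {D, H}⁺ = {B, D, H, J, L}; {D, G}⁺ = {A, D, G, J, L} — none reach the full schema.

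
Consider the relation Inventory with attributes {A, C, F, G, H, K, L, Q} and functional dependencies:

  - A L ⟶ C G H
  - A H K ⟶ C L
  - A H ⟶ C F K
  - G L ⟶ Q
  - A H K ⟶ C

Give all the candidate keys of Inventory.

{A, H}⁺: AH→CFK adds C, F, K; AHK→CL adds L; AL→CGH adds G; GL→Q adds Q → {A, C, F, G, H, K, L, Q}. Minimal: {H}⁺ = {H}; {A}⁺ = {A} — none reach the full schema.
{A, L}⁺: AL→CGH adds C, G, H; AH→CFK adds F, K; GL→Q adds Q → {A, C, F, G, H, K, L, Q}. Minimal: {L}⁺ = {L}; {A}⁺ = {A} — none reach the full schema.
Any other superkey contains one of these as a subset, so there are no further candidate keys.

{A, H}, {A, L}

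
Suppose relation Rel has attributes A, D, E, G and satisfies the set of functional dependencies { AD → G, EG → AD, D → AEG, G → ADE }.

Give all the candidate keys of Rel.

{D}⁺: D→AEG adds A, E, G → {A, D, E, G}.
{G}⁺: G→ADE adds A, D, E → {A, D, E, G}.
Any other superkey contains one of these as a subset, so there are no further candidate keys.

D, G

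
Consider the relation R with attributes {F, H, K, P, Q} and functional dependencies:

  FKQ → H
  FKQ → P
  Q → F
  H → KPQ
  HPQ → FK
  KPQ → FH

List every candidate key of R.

(H); (K, Q)

{H}⁺: H→KPQ adds K, P, Q; HPQ→FK adds F → {F, H, K, P, Q}.
{K, Q}⁺: Q→F adds F; FKQ→H adds H; FKQ→P adds P → {F, H, K, P, Q}.
Any other superkey contains one of these as a subset, so there are no further candidate keys.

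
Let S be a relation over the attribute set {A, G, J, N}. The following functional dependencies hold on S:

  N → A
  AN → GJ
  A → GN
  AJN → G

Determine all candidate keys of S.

{A}⁺: A→GN adds G, N; AN→GJ adds J → {A, G, J, N}.
{N}⁺: N→A adds A; AN→GJ adds G, J → {A, G, J, N}.

(A); (N)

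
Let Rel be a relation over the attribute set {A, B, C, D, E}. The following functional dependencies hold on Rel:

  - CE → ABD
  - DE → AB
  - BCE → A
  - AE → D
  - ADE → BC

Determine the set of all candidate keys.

{A, E}, {C, E}, {D, E}

Attribute E never appears on the right-hand side of any dependency, so E must belong to every candidate key.
{E}⁺ = {E}, which is not all of the schema, so we must add further attributes.
{A, E}⁺: AE→D adds D; ADE→BC adds B, C → {A, B, C, D, E}. Minimal: {E}⁺ = {E}; {A}⁺ = {A} — none reach the full schema.
{C, E}⁺: CE→ABD adds A, B, D → {A, B, C, D, E}. Minimal: {E}⁺ = {E}; {C}⁺ = {C} — none reach the full schema.
{D, E}⁺: DE→AB adds A, B; ADE→BC adds C → {A, B, C, D, E}. Minimal: {E}⁺ = {E}; {D}⁺ = {D} — none reach the full schema.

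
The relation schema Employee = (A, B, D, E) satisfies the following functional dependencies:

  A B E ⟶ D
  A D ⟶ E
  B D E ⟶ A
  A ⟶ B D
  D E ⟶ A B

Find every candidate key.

{A}⁺: A→BD adds B, D; AD→E adds E → {A, B, D, E}.
{D, E}⁺: DE→AB adds A, B → {A, B, D, E}. Minimal: {E}⁺ = {E}; {D}⁺ = {D} — none reach the full schema.

{A}, {D, E}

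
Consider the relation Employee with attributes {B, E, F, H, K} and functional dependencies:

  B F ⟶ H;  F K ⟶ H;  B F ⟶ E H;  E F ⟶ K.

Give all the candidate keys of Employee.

{B, F}

Attributes B, F never appear on any right-hand side, so every candidate key must contain {B, F}.
{B, F}⁺ = {B, E, F, H, K}, which is all of the schema, so {B, F} is the only candidate key.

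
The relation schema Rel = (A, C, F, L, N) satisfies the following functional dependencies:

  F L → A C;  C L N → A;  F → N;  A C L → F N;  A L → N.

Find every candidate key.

FL, ACL, CLN

Attribute L never appears on the right-hand side of any dependency, so L must belong to every candidate key.
{L}⁺ = {L}, which is not all of the schema, so we must add further attributes.
{F, L}⁺: FL→AC adds A, C; F→N adds N → {A, C, F, L, N}. Minimal: {L}⁺ = {L}; {F}⁺ = {F, N} — none reach the full schema.
{A, C, L}⁺: ACL→FN adds F, N → {A, C, F, L, N}. Minimal: {C, L}⁺ = {C, L}; {A, L}⁺ = {A, L, N}; {A, C}⁺ = {A, C} — none reach the full schema.
{C, L, N}⁺: CLN→A adds A; ACL→FN adds F → {A, C, F, L, N}. Minimal: {L, N}⁺ = {L, N}; {C, N}⁺ = {C, N}; {C, L}⁺ = {C, L} — none reach the full schema.
Any other superkey contains one of these as a subset, so there are no further candidate keys.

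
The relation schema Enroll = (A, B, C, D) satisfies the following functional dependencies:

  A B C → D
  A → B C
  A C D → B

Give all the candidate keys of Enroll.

{A}

Attribute A never appears on the right-hand side of any dependency, so A must belong to every candidate key.
{A}⁺ = {A, B, C, D}, which is all of the schema, so {A} is the only candidate key.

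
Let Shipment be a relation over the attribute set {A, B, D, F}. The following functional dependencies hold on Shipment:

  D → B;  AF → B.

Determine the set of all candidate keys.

{A, D, F}

Attributes A, D, F never appear on any right-hand side, so every candidate key must contain {A, D, F}.
{A, D, F}⁺ = {A, B, D, F}, which is all of the schema, so {A, D, F} is the only candidate key.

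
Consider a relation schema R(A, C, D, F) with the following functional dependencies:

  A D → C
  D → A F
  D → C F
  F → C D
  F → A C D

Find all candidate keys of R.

{D}⁺: D→AF adds A, F; D→CF adds C → {A, C, D, F}.
{F}⁺: F→CD adds C, D; F→ACD adds A → {A, C, D, F}.
Any other superkey contains one of these as a subset, so there are no further candidate keys.

(D), (F)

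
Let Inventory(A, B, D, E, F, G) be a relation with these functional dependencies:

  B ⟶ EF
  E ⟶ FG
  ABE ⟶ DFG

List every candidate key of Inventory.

AB

Attributes A, B never appear on any right-hand side, so every candidate key must contain {A, B}.
{A, B}⁺ = {A, B, D, E, F, G}, which is all of the schema, so {A, B} is the only candidate key.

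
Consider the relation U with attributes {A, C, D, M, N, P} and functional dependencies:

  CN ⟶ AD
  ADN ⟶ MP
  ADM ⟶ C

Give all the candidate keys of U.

{C, N}; {A, D, N}

Attribute N never appears on the right-hand side of any dependency, so N must belong to every candidate key.
{N}⁺ = {N}, which is not all of the schema, so we must add further attributes.
{C, N}⁺: CN→AD adds A, D; ADN→MP adds M, P → {A, C, D, M, N, P}.
{A, D, N}⁺: ADN→MP adds M, P; ADM→C adds C → {A, C, D, M, N, P}.
Any other superkey contains one of these as a subset, so there are no further candidate keys.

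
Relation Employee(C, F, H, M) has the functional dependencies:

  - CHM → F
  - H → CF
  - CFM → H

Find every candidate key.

Attribute M never appears on the right-hand side of any dependency, so M must belong to every candidate key.
{M}⁺ = {M}, which is not all of the schema, so we must add further attributes.
{H, M}⁺: H→CF adds C, F → {C, F, H, M}.
{C, F, M}⁺: CFM→H adds H → {C, F, H, M}.

(H, M), (C, F, M)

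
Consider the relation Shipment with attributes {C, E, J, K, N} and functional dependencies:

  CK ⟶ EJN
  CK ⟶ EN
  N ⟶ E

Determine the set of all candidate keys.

Attributes C, K never appear on any right-hand side, so every candidate key must contain {C, K}.
{C, K}⁺ = {C, E, J, K, N}, which is all of the schema, so {C, K} is the only candidate key.

(C, K)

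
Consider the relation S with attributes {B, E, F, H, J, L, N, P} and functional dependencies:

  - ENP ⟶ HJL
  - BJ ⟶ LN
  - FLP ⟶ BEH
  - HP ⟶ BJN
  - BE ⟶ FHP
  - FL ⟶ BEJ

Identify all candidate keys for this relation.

{B, E}⁺: BE→FHP adds F, H, P; HP→BJN adds J, N; ENP→HJL adds L → {B, E, F, H, J, L, N, P}. Minimal: {E}⁺ = {E}; {B}⁺ = {B} — none reach the full schema.
{F, L}⁺: FL→BEJ adds B, E, J; BJ→LN adds N; BE→FHP adds H, P → {B, E, F, H, J, L, N, P}. Minimal: {L}⁺ = {L}; {F}⁺ = {F} — none reach the full schema.
{B, F, J}⁺: BJ→LN adds L, N; FL→BEJ adds E; BE→FHP adds H, P → {B, E, F, H, J, L, N, P}. Minimal: {F, J}⁺ = {F, J}; {B, J}⁺ = {B, J, L, N}; {B, F}⁺ = {B, F} — none reach the full schema.
{E, H, P}⁺: HP→BJN adds B, J, N; BE→FHP adds F; ENP→HJL adds L → {B, E, F, H, J, L, N, P}. Minimal: {H, P}⁺ = {B, H, J, L, N, P}; {E, P}⁺ = {E, P}; {E, H}⁺ = {E, H} — none reach the full schema.
{E, N, P}⁺: ENP→HJL adds H, J, L; HP→BJN adds B; BE→FHP adds F → {B, E, F, H, J, L, N, P}. Minimal: {N, P}⁺ = {N, P}; {E, P}⁺ = {E, P}; {E, N}⁺ = {E, N} — none reach the full schema.
{F, H, P}⁺: HP→BJN adds B, J, N; BJ→LN adds L; FLP→BEH adds E → {B, E, F, H, J, L, N, P}. Minimal: {H, P}⁺ = {B, H, J, L, N, P}; {F, P}⁺ = {F, P}; {F, H}⁺ = {F, H} — none reach the full schema.

{B, E}, {F, L}, {B, F, J}, {E, H, P}, {E, N, P}, {F, H, P}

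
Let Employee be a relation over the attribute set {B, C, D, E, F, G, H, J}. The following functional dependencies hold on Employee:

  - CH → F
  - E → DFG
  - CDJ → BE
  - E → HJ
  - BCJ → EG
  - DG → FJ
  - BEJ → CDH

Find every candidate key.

{B, E}, {C, E}, {B, C, J}, {C, D, G}, {C, D, J}

{B, E}⁺: E→DFG adds D, F, G; E→HJ adds H, J; BEJ→CDH adds C → {B, C, D, E, F, G, H, J}. Minimal: {E}⁺ = {D, E, F, G, H, J}; {B}⁺ = {B} — none reach the full schema.
{C, E}⁺: E→DFG adds D, F, G; E→HJ adds H, J; CDJ→BE adds B → {B, C, D, E, F, G, H, J}. Minimal: {E}⁺ = {D, E, F, G, H, J}; {C}⁺ = {C} — none reach the full schema.
{B, C, J}⁺: BCJ→EG adds E, G; BEJ→CDH adds D, H; CH→F adds F → {B, C, D, E, F, G, H, J}. Minimal: {C, J}⁺ = {C, J}; {B, J}⁺ = {B, J}; {B, C}⁺ = {B, C} — none reach the full schema.
{C, D, G}⁺: DG→FJ adds F, J; CDJ→BE adds B, E; E→HJ adds H → {B, C, D, E, F, G, H, J}. Minimal: {D, G}⁺ = {D, F, G, J}; {C, G}⁺ = {C, G}; {C, D}⁺ = {C, D} — none reach the full schema.
{C, D, J}⁺: CDJ→BE adds B, E; E→HJ adds H; BCJ→EG adds G; DG→FJ adds F → {B, C, D, E, F, G, H, J}. Minimal: {D, J}⁺ = {D, J}; {C, J}⁺ = {C, J}; {C, D}⁺ = {C, D} — none reach the full schema.
Any other superkey contains one of these as a subset, so there are no further candidate keys.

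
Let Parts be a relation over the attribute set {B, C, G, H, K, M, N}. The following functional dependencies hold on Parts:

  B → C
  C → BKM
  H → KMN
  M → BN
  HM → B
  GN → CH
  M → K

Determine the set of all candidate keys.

{B, G}; {C, G}; {G, H}; {G, M}; {G, N}

Attribute G never appears on the right-hand side of any dependency, so G must belong to every candidate key.
{G}⁺ = {G}, which is not all of the schema, so we must add further attributes.
{B, G}⁺: B→C adds C; C→BKM adds K, M; M→BN adds N; GN→CH adds H → {B, C, G, H, K, M, N}. Minimal: {G}⁺ = {G}; {B}⁺ = {B, C, K, M, N} — none reach the full schema.
{C, G}⁺: C→BKM adds B, K, M; M→BN adds N; GN→CH adds H → {B, C, G, H, K, M, N}. Minimal: {G}⁺ = {G}; {C}⁺ = {B, C, K, M, N} — none reach the full schema.
{G, H}⁺: H→KMN adds K, M, N; M→BN adds B; GN→CH adds C → {B, C, G, H, K, M, N}. Minimal: {H}⁺ = {B, C, H, K, M, N}; {G}⁺ = {G} — none reach the full schema.
{G, M}⁺: M→BN adds B, N; GN→CH adds C, H; M→K adds K → {B, C, G, H, K, M, N}. Minimal: {M}⁺ = {B, C, K, M, N}; {G}⁺ = {G} — none reach the full schema.
{G, N}⁺: GN→CH adds C, H; C→BKM adds B, K, M → {B, C, G, H, K, M, N}. Minimal: {N}⁺ = {N}; {G}⁺ = {G} — none reach the full schema.
Any other superkey contains one of these as a subset, so there are no further candidate keys.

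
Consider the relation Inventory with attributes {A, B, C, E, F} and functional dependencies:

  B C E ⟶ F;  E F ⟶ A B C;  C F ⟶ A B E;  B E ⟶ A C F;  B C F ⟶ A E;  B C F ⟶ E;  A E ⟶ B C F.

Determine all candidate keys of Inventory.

{A, E}, {B, E}, {C, F}, {E, F}

{A, E}⁺: AE→BCF adds B, C, F → {A, B, C, E, F}. Minimal: {E}⁺ = {E}; {A}⁺ = {A} — none reach the full schema.
{B, E}⁺: BE→ACF adds A, C, F → {A, B, C, E, F}. Minimal: {E}⁺ = {E}; {B}⁺ = {B} — none reach the full schema.
{C, F}⁺: CF→ABE adds A, B, E → {A, B, C, E, F}. Minimal: {F}⁺ = {F}; {C}⁺ = {C} — none reach the full schema.
{E, F}⁺: EF→ABC adds A, B, C → {A, B, C, E, F}. Minimal: {F}⁺ = {F}; {E}⁺ = {E} — none reach the full schema.
Any other superkey contains one of these as a subset, so there are no further candidate keys.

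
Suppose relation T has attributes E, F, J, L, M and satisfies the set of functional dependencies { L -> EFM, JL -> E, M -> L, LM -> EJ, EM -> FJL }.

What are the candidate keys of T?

{L}, {M}

{L}⁺: L→EFM adds E, F, M; LM→EJ adds J → {E, F, J, L, M}.
{M}⁺: M→L adds L; LM→EJ adds E, J; EM→FJL adds F → {E, F, J, L, M}.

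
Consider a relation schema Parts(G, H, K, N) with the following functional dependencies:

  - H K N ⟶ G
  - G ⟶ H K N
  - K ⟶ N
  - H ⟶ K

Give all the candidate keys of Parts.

{G}⁺: G→HKN adds H, K, N → {G, H, K, N}.
{H}⁺: H→K adds K; K→N adds N; HKN→G adds G → {G, H, K, N}.

(G), (H)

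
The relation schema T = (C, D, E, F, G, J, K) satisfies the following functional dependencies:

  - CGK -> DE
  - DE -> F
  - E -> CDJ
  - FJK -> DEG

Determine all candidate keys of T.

Attribute K never appears on the right-hand side of any dependency, so K must belong to every candidate key.
{K}⁺ = {K}, which is not all of the schema, so we must add further attributes.
{E, K}⁺: E→CDJ adds C, D, J; DE→F adds F; FJK→DEG adds G → {C, D, E, F, G, J, K}.
{C, G, K}⁺: CGK→DE adds D, E; DE→F adds F; E→CDJ adds J → {C, D, E, F, G, J, K}.
{F, J, K}⁺: FJK→DEG adds D, E, G; E→CDJ adds C → {C, D, E, F, G, J, K}.
Any other superkey contains one of these as a subset, so there are no further candidate keys.

(E, K), (C, G, K), (F, J, K)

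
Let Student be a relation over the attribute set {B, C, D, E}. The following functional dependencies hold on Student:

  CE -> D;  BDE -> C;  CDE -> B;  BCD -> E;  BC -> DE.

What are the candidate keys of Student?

{B, C}⁺: BC→DE adds D, E → {B, C, D, E}.
{C, E}⁺: CE→D adds D; CDE→B adds B → {B, C, D, E}.
{B, D, E}⁺: BDE→C adds C → {B, C, D, E}.
Any other superkey contains one of these as a subset, so there are no further candidate keys.

BC, CE, BDE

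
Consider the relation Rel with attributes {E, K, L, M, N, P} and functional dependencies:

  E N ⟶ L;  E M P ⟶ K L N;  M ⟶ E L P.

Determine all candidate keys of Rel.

{M}⁺: M→ELP adds E, L, P; EMP→KLN adds K, N → {E, K, L, M, N, P}.
No other minimal superkey exists.

(M)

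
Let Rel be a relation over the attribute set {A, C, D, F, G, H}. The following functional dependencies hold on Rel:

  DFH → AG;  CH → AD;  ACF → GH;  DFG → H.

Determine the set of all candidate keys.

{A, C, F}⁺: ACF→GH adds G, H; CH→AD adds D → {A, C, D, F, G, H}.
{C, F, H}⁺: CH→AD adds A, D; ACF→GH adds G → {A, C, D, F, G, H}.
{C, D, F, G}⁺: DFG→H adds H; DFH→AG adds A → {A, C, D, F, G, H}.
Any other superkey contains one of these as a subset, so there are no further candidate keys.

ACF; CFH; CDFG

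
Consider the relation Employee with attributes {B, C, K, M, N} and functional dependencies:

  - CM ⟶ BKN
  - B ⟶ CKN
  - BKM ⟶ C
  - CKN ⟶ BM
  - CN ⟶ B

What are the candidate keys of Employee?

{B}, {C, M}, {C, N}

{B}⁺: B→CKN adds C, K, N; CKN→BM adds M → {B, C, K, M, N}.
{C, M}⁺: CM→BKN adds B, K, N → {B, C, K, M, N}. Minimal: {M}⁺ = {M}; {C}⁺ = {C} — none reach the full schema.
{C, N}⁺: CN→B adds B; B→CKN adds K; CKN→BM adds M → {B, C, K, M, N}. Minimal: {N}⁺ = {N}; {C}⁺ = {C} — none reach the full schema.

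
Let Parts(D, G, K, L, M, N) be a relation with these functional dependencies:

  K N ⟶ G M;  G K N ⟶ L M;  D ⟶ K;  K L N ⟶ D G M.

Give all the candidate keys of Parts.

(D, N), (K, N)

Attribute N never appears on the right-hand side of any dependency, so N must belong to every candidate key.
{N}⁺ = {N}, which is not all of the schema, so we must add further attributes.
{D, N}⁺: D→K adds K; KN→GM adds G, M; GKN→LM adds L → {D, G, K, L, M, N}.
{K, N}⁺: KN→GM adds G, M; GKN→LM adds L; KLN→DGM adds D → {D, G, K, L, M, N}.
Any other superkey contains one of these as a subset, so there are no further candidate keys.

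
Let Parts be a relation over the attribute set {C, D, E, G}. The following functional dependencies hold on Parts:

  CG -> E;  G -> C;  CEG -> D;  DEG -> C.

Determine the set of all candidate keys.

(G)

Attribute G never appears on the right-hand side of any dependency, so G must belong to every candidate key.
{G}⁺ = {C, D, E, G}, which is all of the schema, so {G} is the only candidate key.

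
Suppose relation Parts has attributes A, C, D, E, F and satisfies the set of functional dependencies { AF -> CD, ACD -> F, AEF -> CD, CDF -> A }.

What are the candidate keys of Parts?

Attribute E never appears on the right-hand side of any dependency, so E must belong to every candidate key.
{E}⁺ = {E}, which is not all of the schema, so we must add further attributes.
{A, E, F}⁺: AF→CD adds C, D → {A, C, D, E, F}. Minimal: {E, F}⁺ = {E, F}; {A, F}⁺ = {A, C, D, F}; {A, E}⁺ = {A, E} — none reach the full schema.
{A, C, D, E}⁺: ACD→F adds F → {A, C, D, E, F}. Minimal: {C, D, E}⁺ = {C, D, E}; {A, D, E}⁺ = {A, D, E}; {A, C, E}⁺ = {A, C, E}; … — none reach the full schema.
{C, D, E, F}⁺: CDF→A adds A → {A, C, D, E, F}. Minimal: {D, E, F}⁺ = {D, E, F}; {C, E, F}⁺ = {C, E, F}; {C, D, F}⁺ = {A, C, D, F}; … — none reach the full schema.
Any other superkey contains one of these as a subset, so there are no further candidate keys.

{A, E, F}; {A, C, D, E}; {C, D, E, F}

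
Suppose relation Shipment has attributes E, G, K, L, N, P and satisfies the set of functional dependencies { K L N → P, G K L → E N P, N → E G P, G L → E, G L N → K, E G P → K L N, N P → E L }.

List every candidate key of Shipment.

{N}⁺: N→EGP adds E, G, P; EGP→KLN adds K, L → {E, G, K, L, N, P}.
{E, G, P}⁺: EGP→KLN adds K, L, N → {E, G, K, L, N, P}. Minimal: {G, P}⁺ = {G, P}; {E, P}⁺ = {E, P}; {E, G}⁺ = {E, G} — none reach the full schema.
{G, K, L}⁺: GKL→ENP adds E, N, P → {E, G, K, L, N, P}. Minimal: {K, L}⁺ = {K, L}; {G, L}⁺ = {E, G, L}; {G, K}⁺ = {G, K} — none reach the full schema.
{G, L, P}⁺: GL→E adds E; EGP→KLN adds K, N → {E, G, K, L, N, P}. Minimal: {L, P}⁺ = {L, P}; {G, P}⁺ = {G, P}; {G, L}⁺ = {E, G, L} — none reach the full schema.
Any other superkey contains one of these as a subset, so there are no further candidate keys.

{N}, {E, G, P}, {G, K, L}, {G, L, P}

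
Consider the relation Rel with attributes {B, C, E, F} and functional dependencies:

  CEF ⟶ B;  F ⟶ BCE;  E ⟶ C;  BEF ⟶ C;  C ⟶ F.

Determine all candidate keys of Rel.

C; E; F

{C}⁺: C→F adds F; F→BCE adds B, E → {B, C, E, F}.
{E}⁺: E→C adds C; C→F adds F; CEF→B adds B → {B, C, E, F}.
{F}⁺: F→BCE adds B, C, E → {B, C, E, F}.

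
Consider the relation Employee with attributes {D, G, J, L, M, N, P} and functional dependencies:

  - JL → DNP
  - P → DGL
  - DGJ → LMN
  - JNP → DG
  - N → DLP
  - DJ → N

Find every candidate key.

Attribute J never appears on the right-hand side of any dependency, so J must belong to every candidate key.
{J}⁺ = {J}, which is not all of the schema, so we must add further attributes.
{D, J}⁺: DJ→N adds N; N→DLP adds L, P; P→DGL adds G; DGJ→LMN adds M → {D, G, J, L, M, N, P}. Minimal: {J}⁺ = {J}; {D}⁺ = {D} — none reach the full schema.
{J, L}⁺: JL→DNP adds D, N, P; P→DGL adds G; DGJ→LMN adds M → {D, G, J, L, M, N, P}. Minimal: {L}⁺ = {L}; {J}⁺ = {J} — none reach the full schema.
{J, N}⁺: N→DLP adds D, L, P; P→DGL adds G; DGJ→LMN adds M → {D, G, J, L, M, N, P}. Minimal: {N}⁺ = {D, G, L, N, P}; {J}⁺ = {J} — none reach the full schema.
{J, P}⁺: P→DGL adds D, G, L; DGJ→LMN adds M, N → {D, G, J, L, M, N, P}. Minimal: {P}⁺ = {D, G, L, P}; {J}⁺ = {J} — none reach the full schema.

{D, J}, {J, L}, {J, N}, {J, P}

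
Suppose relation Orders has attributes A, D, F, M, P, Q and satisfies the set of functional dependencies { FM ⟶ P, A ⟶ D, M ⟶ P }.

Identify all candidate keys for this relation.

{A, F, M, Q}

Attributes A, F, M, Q never appear on any right-hand side, so every candidate key must contain {A, F, M, Q}.
{A, F, M, Q}⁺ = {A, D, F, M, P, Q}, which is all of the schema, so {A, F, M, Q} is the only candidate key.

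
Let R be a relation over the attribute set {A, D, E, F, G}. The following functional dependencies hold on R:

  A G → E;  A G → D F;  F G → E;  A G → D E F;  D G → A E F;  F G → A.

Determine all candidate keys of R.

AG, DG, FG

{A, G}⁺: AG→E adds E; AG→DF adds D, F → {A, D, E, F, G}. Minimal: {G}⁺ = {G}; {A}⁺ = {A} — none reach the full schema.
{D, G}⁺: DG→AEF adds A, E, F → {A, D, E, F, G}. Minimal: {G}⁺ = {G}; {D}⁺ = {D} — none reach the full schema.
{F, G}⁺: FG→E adds E; FG→A adds A; AG→DF adds D → {A, D, E, F, G}. Minimal: {G}⁺ = {G}; {F}⁺ = {F} — none reach the full schema.
Any other superkey contains one of these as a subset, so there are no further candidate keys.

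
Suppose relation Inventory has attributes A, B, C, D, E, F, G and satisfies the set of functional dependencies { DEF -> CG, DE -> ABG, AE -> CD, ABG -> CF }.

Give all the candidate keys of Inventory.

{A, E}; {D, E}

Attribute E never appears on the right-hand side of any dependency, so E must belong to every candidate key.
{E}⁺ = {E}, which is not all of the schema, so we must add further attributes.
{A, E}⁺: AE→CD adds C, D; DE→ABG adds B, G; ABG→CF adds F → {A, B, C, D, E, F, G}. Minimal: {E}⁺ = {E}; {A}⁺ = {A} — none reach the full schema.
{D, E}⁺: DE→ABG adds A, B, G; AE→CD adds C; ABG→CF adds F → {A, B, C, D, E, F, G}. Minimal: {E}⁺ = {E}; {D}⁺ = {D} — none reach the full schema.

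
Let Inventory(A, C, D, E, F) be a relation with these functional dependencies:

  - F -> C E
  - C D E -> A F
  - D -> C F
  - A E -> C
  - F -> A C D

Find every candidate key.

{D}⁺: D→CF adds C, F; F→ACD adds A; F→CE adds E → {A, C, D, E, F}.
{F}⁺: F→CE adds C, E; F→ACD adds A, D → {A, C, D, E, F}.
Any other superkey contains one of these as a subset, so there are no further candidate keys.

D, F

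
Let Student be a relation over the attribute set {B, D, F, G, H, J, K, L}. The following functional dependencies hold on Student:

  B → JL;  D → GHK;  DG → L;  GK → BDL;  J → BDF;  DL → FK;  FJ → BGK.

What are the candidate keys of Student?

{B}, {D}, {J}, {G, K}

{B}⁺: B→JL adds J, L; J→BDF adds D, F; DL→FK adds K; FJ→BGK adds G; D→GHK adds H → {B, D, F, G, H, J, K, L}.
{D}⁺: D→GHK adds G, H, K; DG→L adds L; GK→BDL adds B; DL→FK adds F; B→JL adds J → {B, D, F, G, H, J, K, L}.
{J}⁺: J→BDF adds B, D, F; FJ→BGK adds G, K; B→JL adds L; D→GHK adds H → {B, D, F, G, H, J, K, L}.
{G, K}⁺: GK→BDL adds B, D, L; DL→FK adds F; B→JL adds J; D→GHK adds H → {B, D, F, G, H, J, K, L}. Minimal: {K}⁺ = {K}; {G}⁺ = {G} — none reach the full schema.
Any other superkey contains one of these as a subset, so there are no further candidate keys.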